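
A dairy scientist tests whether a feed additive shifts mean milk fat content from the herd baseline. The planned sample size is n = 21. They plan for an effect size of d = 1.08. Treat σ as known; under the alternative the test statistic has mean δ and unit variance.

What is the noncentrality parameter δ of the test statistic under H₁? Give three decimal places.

δ = d·√n = 1.08 × √21 = 4.9492

δ ≈ 4.949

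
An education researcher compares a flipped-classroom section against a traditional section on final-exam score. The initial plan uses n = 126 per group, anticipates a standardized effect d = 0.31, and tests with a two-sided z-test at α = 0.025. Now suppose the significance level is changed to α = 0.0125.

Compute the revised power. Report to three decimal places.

δ = d·√(n/2) = 0.31 × √(126/2) = 2.4605 (unchanged). New critical value: z_{0.0063} = 2.498.
Revised power = Φ(δ − 2.498) + Φ(−δ − 2.498) = Φ(-0.037) + Φ(-4.958) = 0.4852 + 0.0000 = 0.4852.

Power ≈ 0.485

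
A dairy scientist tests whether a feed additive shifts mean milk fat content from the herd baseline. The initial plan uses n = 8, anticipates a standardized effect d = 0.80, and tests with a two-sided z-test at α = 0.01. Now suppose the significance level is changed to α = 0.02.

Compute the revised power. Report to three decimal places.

Power ≈ 0.475

δ = d·√n = 0.80 × √8 = 2.2627 (unchanged). New critical value: z_{0.01} = 2.326.
Revised power = Φ(δ − 2.326) + Φ(−δ − 2.326) = Φ(-0.064) + Φ(-4.589) = 0.4746 + 0.0000 = 0.4746.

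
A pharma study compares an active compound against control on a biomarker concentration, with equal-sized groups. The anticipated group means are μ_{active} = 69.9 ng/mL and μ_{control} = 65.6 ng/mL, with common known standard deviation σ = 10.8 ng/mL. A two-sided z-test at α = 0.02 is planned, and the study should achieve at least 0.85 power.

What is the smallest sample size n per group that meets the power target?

n = 143 per group

Standardized effect: d = |μ_{active} − μ_{control}| / σ = |69.9 − 65.6| / 10.8 = 0.3981
Set Φ(δ − 2.326) = 0.85; then δ − 2.326 = Φ⁻¹(0.85) = 1.036, giving δ = 3.363.
(Ignoring the negligible lower-tail rejection probability gives the usual closed-form inversion.)
δ = d·√(n/2) ⇒ n = 2(δ/d)² = 2 × (3.363 / 0.3981)² = 142.67.
Rounding up, n = 143 per group.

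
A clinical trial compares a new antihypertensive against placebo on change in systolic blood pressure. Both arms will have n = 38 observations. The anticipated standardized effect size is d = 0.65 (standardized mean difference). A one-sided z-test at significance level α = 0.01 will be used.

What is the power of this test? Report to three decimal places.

Power ≈ 0.694

Noncentrality parameter: δ = d·√(n/2) = 0.65 × √(38/2) = 2.8333
Critical value for a one-sided test at α = 0.01: z_α = 2.326.
Power = Φ(δ − 2.326) = Φ(0.507) = 0.6939.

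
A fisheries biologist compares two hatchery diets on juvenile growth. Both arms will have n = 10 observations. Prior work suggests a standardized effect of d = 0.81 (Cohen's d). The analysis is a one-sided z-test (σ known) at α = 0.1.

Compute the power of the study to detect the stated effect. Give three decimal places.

Noncentrality parameter: δ = d·√(n/2) = 0.81 × √(10/2) = 1.8112
Critical value for a one-sided test at α = 0.1: z_α = 1.282.
Power = Φ(δ − 1.282) = Φ(0.530) = 0.7018.

Power ≈ 0.702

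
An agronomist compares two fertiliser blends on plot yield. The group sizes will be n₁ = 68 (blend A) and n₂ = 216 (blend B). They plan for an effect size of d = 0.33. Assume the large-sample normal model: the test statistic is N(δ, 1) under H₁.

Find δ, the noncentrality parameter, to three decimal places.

The noncentrality parameter scales effect size by the design's sample-size factor: δ = d / √(1/n₁ + 1/n₂) = 0.33 / √(1/68 + 1/216) = 2.3732

δ ≈ 2.373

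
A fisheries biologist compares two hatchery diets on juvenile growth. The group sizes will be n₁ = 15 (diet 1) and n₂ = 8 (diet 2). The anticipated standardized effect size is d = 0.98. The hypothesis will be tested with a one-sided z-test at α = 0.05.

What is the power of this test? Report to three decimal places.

Power ≈ 0.724

Noncentrality parameter: δ = d / √(1/n₁ + 1/n₂) = 0.98 / √(1/15 + 1/8) = 2.2385
Critical value for a one-sided test at α = 0.05: z_α = 1.645.
Power = P(Z > 1.645 − δ) = Φ(0.594) = 0.7236.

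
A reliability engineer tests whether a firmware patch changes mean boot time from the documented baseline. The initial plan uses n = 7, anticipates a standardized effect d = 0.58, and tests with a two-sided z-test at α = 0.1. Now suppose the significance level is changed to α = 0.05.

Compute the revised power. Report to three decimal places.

Power ≈ 0.335

δ = d·√n = 0.58 × √7 = 1.5345 (unchanged). New critical value: z_{0.025} = 1.960.
Revised power = Φ(δ − 1.960) + Φ(−δ − 1.960) = Φ(-0.425) + Φ(-3.494) = 0.3353 + 0.0002 = 0.3355.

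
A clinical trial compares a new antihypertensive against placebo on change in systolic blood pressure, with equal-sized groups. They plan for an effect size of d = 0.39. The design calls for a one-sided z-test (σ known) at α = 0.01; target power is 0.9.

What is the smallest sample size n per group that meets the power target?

n = 172 per group

Set Φ(δ − 2.326) = 0.9; then δ − 2.326 = Φ⁻¹(0.9) = 1.282, giving δ = 3.608.
δ = d·√(n/2) ⇒ n = 2(δ/d)² = 2 × (3.608 / 0.39)² = 171.16.
Rounding up, n = 172 per group.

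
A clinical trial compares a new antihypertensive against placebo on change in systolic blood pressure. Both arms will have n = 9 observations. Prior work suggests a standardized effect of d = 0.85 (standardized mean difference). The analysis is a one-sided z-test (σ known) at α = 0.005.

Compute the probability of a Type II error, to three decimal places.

β ≈ 0.780

Noncentrality parameter: δ = d·√(n/2) = 0.85 × √(9/2) = 1.8031
One-sided α = 0.005 → critical value z_{0.005} = 2.576.
Power = P(Z > 2.576 − δ) = Φ(-0.773) = 0.2198.
Type II error: β = 1 − power = 1 − 0.2198 = 0.7802.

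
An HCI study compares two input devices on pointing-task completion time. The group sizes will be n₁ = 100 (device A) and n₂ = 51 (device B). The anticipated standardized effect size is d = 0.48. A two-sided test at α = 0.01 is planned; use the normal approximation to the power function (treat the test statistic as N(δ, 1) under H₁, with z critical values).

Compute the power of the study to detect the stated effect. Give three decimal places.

Noncentrality parameter: δ = d / √(1/n₁ + 1/n₂) = 0.48 / √(1/100 + 1/51) = 2.7896
Critical value for a two-sided test at α = 0.01: z_{α/2} = 2.576.
Power = Φ(δ − 2.576) + Φ(−δ − 2.576) = Φ(0.214) + Φ(-5.365) = 0.5846 + 0.0000 = 0.5846.

Power ≈ 0.585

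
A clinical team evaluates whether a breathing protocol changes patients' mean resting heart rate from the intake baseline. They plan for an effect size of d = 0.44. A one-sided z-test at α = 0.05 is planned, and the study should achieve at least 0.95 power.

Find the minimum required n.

For power 0.95 need Φ(δ − z_{0.05}) = 0.95, so δ = z_{0.05} + z_{0.05} = 1.645 + 1.645 = 3.290.
δ = d·√n ⇒ n = (δ/d)² = (3.290 / 0.44)² = 55.90.
Round up to the next whole unit.

n = 56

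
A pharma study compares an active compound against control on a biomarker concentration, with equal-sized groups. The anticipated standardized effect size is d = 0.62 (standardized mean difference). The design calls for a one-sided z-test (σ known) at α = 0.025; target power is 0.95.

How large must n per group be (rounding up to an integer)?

For power 0.95 need Φ(δ − z_{0.025}) = 0.95, so δ = z_{0.025} + z_{0.05} = 1.960 + 1.645 = 3.605.
δ = d·√(n/2) ⇒ n = 2(δ/d)² = 2 × (3.605 / 0.62)² = 67.61.
Round up to the next whole unit.

n = 68 per group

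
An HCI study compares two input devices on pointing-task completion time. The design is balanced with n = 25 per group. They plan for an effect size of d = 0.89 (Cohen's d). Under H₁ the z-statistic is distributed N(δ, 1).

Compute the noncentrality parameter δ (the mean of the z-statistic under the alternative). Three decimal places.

δ ≈ 3.147

The noncentrality parameter scales effect size by the design's sample-size factor: δ = d·√(n/2) = 0.89 × √(25/2) = 3.1466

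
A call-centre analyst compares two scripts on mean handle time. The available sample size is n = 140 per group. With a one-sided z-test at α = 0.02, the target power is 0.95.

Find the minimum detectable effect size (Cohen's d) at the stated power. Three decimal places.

d ≈ 0.442

Need Φ(δ − 2.054) = 0.95, so δ = 2.054 + 1.645 = 3.699.
δ = d·√(n/2) ⇒ d = δ/√(n/2) = 3.699/√(140/2) = 0.4421.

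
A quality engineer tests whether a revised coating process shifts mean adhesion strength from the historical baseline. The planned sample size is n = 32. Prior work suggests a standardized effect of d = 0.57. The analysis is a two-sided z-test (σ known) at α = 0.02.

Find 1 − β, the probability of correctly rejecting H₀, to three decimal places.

Power ≈ 0.815

Noncentrality parameter: δ = d·√n = 0.57 × √32 = 3.2244
Two-sided α = 0.02 → critical value z_{0.01} = 2.326.
Power = Φ(δ − 2.326) + Φ(−δ − 2.326) = Φ(0.898) + Φ(-5.551) = 0.8154 + 0.0000 = 0.8154.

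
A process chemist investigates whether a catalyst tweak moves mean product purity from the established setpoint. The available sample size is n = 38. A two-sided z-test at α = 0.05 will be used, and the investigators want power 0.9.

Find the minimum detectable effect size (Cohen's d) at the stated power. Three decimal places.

d ≈ 0.526

Required noncentrality: δ = z_{0.025} + z_{0.10} = 1.960 + 1.282 = 3.242.
(The second rejection-region term Φ(−δ − z_{α/2}) is negligible and dropped.)
δ = d·√n ⇒ d = δ/√n = 3.242/√38 = 0.5258.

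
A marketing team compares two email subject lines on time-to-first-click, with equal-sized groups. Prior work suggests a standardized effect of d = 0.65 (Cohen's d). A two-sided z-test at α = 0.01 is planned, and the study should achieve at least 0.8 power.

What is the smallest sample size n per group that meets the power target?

Set Φ(δ − 2.576) = 0.8; then δ − 2.576 = Φ⁻¹(0.8) = 0.842, giving δ = 3.417.
(Ignoring the negligible lower-tail rejection probability gives the usual closed-form inversion.)
δ = d·√(n/2) ⇒ n = 2(δ/d)² = 2 × (3.417 / 0.65)² = 55.29.
Round up to the next whole unit.

n = 56 per group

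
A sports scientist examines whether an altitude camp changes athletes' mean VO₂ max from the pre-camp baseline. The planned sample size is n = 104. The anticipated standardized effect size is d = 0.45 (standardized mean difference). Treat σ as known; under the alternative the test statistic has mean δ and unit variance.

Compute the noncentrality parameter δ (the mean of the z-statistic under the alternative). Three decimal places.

δ = d·√n = 0.45 × √104 = 4.5891

δ ≈ 4.589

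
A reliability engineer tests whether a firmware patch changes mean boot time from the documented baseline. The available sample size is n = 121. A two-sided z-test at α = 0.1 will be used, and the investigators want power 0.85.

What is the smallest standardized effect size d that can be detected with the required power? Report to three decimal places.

Need Φ(δ − 1.645) = 0.85, so δ = 1.645 + 1.036 = 2.681.
(The second rejection-region term Φ(−δ − z_{α/2}) is negligible and dropped.)
δ = d·√n ⇒ d = δ/√n = 2.681/√121 = 0.2438.

d ≈ 0.244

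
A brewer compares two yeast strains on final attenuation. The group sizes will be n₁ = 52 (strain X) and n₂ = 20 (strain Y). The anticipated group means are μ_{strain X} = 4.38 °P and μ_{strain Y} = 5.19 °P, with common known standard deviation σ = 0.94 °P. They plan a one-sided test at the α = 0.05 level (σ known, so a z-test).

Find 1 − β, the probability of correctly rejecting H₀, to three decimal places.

Power ≈ 0.948

Standardized effect: d = |μ_{strain X} − μ_{strain Y}| / σ = |4.38 − 5.19| / 0.94 = 0.8617
Noncentrality parameter: δ = d / √(1/n₁ + 1/n₂) = 0.8617 / √(1/52 + 1/20) = 3.2750
Critical value for a one-sided test at α = 0.05: z_α = 1.645.
Power = P(Z > 1.645 − δ) = Φ(1.630) = 0.9485.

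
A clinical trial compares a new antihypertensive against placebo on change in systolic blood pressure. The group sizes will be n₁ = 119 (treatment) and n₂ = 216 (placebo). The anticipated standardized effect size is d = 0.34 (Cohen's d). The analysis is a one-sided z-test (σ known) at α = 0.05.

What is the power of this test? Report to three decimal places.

Noncentrality parameter: δ = d / √(1/n₁ + 1/n₂) = 0.34 / √(1/119 + 1/216) = 2.9782
Critical value for a one-sided test at α = 0.05: z_α = 1.645.
Power = P(Z > 1.645 − δ) = Φ(1.333) = 0.9088.

Power ≈ 0.909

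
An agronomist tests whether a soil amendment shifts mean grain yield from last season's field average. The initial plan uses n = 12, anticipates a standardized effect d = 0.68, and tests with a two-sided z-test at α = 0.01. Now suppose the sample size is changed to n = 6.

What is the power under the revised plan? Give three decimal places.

With n = 6: δ = d·√n = 0.68 × √6 = 1.6657. Critical value z_{0.005} = 2.576.
Revised power = Φ(δ − 2.576) + Φ(−δ − 2.576) = Φ(-0.910) + Φ(-4.241) = 0.1814 + 0.0000 = 0.1814.

Power ≈ 0.181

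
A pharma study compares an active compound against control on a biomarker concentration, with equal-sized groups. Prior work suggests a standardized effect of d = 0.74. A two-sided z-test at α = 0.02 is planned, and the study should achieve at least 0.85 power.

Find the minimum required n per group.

n = 42 per group

For power 0.85 need Φ(δ − z_{0.01}) = 0.85, so δ = z_{0.01} + z_{0.15} = 2.326 + 1.036 = 3.363.
(Ignoring the negligible lower-tail rejection probability gives the usual closed-form inversion.)
δ = d·√(n/2) ⇒ n = 2(δ/d)² = 2 × (3.363 / 0.74)² = 41.30.
Rounding up, n = 42 per group.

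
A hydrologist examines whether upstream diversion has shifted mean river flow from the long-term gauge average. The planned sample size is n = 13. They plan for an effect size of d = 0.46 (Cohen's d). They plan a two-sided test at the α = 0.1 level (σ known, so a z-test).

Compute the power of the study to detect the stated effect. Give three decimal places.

Power ≈ 0.506

Noncentrality parameter: δ = d·√n = 0.46 × √13 = 1.6586
Critical value for a two-sided test at α = 0.1: z_{α/2} = 1.645.
Power = Φ(δ − 1.645) + Φ(−δ − 1.645) = Φ(0.014) + Φ(-3.303) = 0.5055 + 0.0005 = 0.5059.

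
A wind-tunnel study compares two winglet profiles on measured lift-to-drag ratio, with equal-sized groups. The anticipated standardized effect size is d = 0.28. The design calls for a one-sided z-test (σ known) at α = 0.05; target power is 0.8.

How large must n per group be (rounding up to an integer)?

n = 158 per group

For power 0.8 need Φ(δ − z_{0.05}) = 0.8, so δ = z_{0.05} + z_{0.20} = 1.645 + 0.842 = 2.486.
δ = d·√(n/2) ⇒ n = 2(δ/d)² = 2 × (2.486 / 0.28)² = 157.72.
Rounding up, n = 158 per group.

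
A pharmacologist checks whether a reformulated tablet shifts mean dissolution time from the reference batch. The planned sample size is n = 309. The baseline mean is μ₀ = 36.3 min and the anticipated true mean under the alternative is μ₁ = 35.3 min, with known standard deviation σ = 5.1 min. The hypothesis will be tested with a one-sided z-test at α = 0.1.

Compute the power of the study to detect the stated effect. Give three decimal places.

Standardized effect: d = |μ₁ − μ₀| / σ = |35.3 − 36.3| / 5.1 = 0.1961
Noncentrality parameter: δ = d·√n = 0.1961 × √309 = 3.4467
Critical value for a one-sided test at α = 0.1: z_α = 1.282.
Power = P(Z > 1.282 − δ) = Φ(2.165) = 0.9848.

Power ≈ 0.985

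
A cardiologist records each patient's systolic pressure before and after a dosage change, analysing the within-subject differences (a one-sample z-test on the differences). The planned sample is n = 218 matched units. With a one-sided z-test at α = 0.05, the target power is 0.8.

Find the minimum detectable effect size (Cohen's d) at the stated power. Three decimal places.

Need Φ(δ − 1.645) = 0.8, so δ = 1.645 + 0.842 = 2.486.
δ = d·√n ⇒ d = δ/√n = 2.486/√218 = 0.1684.

d ≈ 0.168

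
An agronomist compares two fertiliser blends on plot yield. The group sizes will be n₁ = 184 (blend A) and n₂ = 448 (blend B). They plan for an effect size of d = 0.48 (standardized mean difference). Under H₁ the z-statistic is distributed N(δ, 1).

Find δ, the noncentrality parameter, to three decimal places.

The noncentrality parameter scales effect size by the design's sample-size factor: δ = d / √(1/n₁ + 1/n₂) = 0.48 / √(1/184 + 1/448) = 5.4819

δ ≈ 5.482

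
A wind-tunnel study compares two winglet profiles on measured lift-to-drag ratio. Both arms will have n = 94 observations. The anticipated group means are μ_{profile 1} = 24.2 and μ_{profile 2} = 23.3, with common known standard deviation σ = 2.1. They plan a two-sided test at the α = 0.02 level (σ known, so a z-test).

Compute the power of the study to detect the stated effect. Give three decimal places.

Standardized effect: d = |μ_{profile 1} − μ_{profile 2}| / σ = |24.2 − 23.3| / 2.1 = 0.4286
Noncentrality parameter: δ = d·√(n/2) = 0.4286 × √(94/2) = 2.9381
Critical value for a two-sided test at α = 0.02: z_{α/2} = 2.326.
Power = Φ(δ − 2.326) + Φ(−δ − 2.326) = Φ(0.612) + Φ(-5.264) = 0.7297 + 0.0000 = 0.7297.

Power ≈ 0.730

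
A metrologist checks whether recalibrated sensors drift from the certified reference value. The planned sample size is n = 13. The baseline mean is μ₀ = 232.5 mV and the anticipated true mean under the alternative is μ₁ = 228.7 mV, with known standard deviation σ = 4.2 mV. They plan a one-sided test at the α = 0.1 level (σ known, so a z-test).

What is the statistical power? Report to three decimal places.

Standardized effect: d = |μ₁ − μ₀| / σ = |228.7 − 232.5| / 4.2 = 0.9048
Noncentrality parameter: δ = d·√n = 0.9048 × √13 = 3.2622
Critical value for a one-sided test at α = 0.1: z_α = 1.282.
Power = Φ(δ − 1.282) = Φ(1.981) = 0.9762.

Power ≈ 0.976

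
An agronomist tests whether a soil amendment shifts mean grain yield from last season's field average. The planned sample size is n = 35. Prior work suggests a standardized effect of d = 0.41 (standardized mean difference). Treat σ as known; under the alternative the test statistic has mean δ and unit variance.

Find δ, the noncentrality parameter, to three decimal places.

The noncentrality parameter scales effect size by the design's sample-size factor: δ = d·√n = 0.41 × √35 = 2.4256

δ ≈ 2.426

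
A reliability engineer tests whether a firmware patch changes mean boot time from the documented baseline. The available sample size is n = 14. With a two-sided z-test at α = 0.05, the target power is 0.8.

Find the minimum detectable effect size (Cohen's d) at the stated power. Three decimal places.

d ≈ 0.749

Need Φ(δ − 1.960) = 0.8, so δ = 1.960 + 0.842 = 2.802.
(The second rejection-region term Φ(−δ − z_{α/2}) is negligible and dropped.)
δ = d·√n ⇒ d = δ/√n = 2.802/√14 = 0.7488.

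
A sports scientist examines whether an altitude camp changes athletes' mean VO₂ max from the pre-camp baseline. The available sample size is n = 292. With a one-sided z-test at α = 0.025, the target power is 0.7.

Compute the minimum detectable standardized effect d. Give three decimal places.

d ≈ 0.145

Need Φ(δ − 1.960) = 0.7, so δ = 1.960 + 0.524 = 2.484.
δ = d·√n ⇒ d = δ/√n = 2.484/√292 = 0.1454.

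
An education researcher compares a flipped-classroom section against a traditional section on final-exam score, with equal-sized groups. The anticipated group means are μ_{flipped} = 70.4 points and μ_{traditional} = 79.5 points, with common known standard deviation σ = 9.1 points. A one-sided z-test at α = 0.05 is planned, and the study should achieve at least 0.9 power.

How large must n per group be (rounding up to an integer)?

n = 18 per group

Standardized effect: d = |μ_{flipped} − μ_{traditional}| / σ = |70.4 − 79.5| / 9.1 = 1.0000
Set Φ(δ − 1.645) = 0.9; then δ − 1.645 = Φ⁻¹(0.9) = 1.282, giving δ = 2.926.
δ = d·√(n/2) ⇒ n = 2(δ/d)² = 2 × (2.926 / 1.0000)² = 17.13.
Rounding up, n = 18 per group.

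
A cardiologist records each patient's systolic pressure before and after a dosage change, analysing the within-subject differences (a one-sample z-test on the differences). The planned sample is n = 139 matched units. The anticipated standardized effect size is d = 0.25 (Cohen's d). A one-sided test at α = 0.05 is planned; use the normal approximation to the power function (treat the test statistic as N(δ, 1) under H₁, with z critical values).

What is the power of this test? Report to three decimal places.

Power ≈ 0.904

Noncentrality parameter: δ = d·√n = 0.25 × √139 = 2.9475
Critical value for a one-sided test at α = 0.05: z_α = 1.645.
Power = P(Z > 1.645 − δ) = Φ(1.303) = 0.9036.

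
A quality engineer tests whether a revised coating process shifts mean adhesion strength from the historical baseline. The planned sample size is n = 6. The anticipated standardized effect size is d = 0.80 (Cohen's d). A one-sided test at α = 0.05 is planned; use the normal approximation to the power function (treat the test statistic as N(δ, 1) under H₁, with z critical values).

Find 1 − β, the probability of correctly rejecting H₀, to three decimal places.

Noncentrality parameter: δ = d·√n = 0.80 × √6 = 1.9596
One-sided α = 0.05 → critical value z_{0.05} = 1.645.
Power = P(Z > 1.645 − δ) = Φ(0.315) = 0.6235.

Power ≈ 0.624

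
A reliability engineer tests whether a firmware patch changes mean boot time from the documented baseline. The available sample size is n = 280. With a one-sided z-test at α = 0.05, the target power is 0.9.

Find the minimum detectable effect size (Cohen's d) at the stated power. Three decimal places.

Need Φ(δ − 1.645) = 0.9, so δ = 1.645 + 1.282 = 2.926.
δ = d·√n ⇒ d = δ/√n = 2.926/√280 = 0.1749.

d ≈ 0.175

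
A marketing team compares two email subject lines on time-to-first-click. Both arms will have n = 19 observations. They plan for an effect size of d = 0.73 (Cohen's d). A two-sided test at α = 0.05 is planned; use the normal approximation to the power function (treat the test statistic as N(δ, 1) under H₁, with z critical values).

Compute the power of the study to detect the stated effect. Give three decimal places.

Noncentrality parameter: δ = d·√(n/2) = 0.73 × √(19/2) = 2.2500
Critical value for a two-sided test at α = 0.05: z_{α/2} = 1.960.
Power = Φ(δ − 1.960) + Φ(−δ − 1.960) = Φ(0.290) + Φ(-4.210) = 0.6141 + 0.0000 = 0.6141.

Power ≈ 0.614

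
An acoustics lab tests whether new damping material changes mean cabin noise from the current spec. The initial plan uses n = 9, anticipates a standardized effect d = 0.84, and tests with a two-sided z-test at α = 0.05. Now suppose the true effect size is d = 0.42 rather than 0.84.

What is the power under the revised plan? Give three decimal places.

Power ≈ 0.243

With d = 0.42: δ = d·√n = 0.42 × √9 = 1.2600. Critical value z_{0.025} = 1.960.
Revised power = Φ(δ − 1.960) + Φ(−δ − 1.960) = Φ(-0.700) + Φ(-3.220) = 0.2420 + 0.0006 = 0.2426.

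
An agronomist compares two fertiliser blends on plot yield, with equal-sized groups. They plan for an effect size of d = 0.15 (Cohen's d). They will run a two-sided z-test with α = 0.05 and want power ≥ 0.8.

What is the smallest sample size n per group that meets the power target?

For power 0.8 need Φ(δ − z_{0.025}) = 0.8, so δ = z_{0.025} + z_{0.20} = 1.960 + 0.842 = 2.802.
(The Φ(−δ − z_{α/2}) term is vanishingly small for δ > 0 and is dropped in the standard sample-size formula.)
δ = d·√(n/2) ⇒ n = 2(δ/d)² = 2 × (2.802 / 0.15)² = 697.68.
Round up to the next whole unit.

n = 698 per group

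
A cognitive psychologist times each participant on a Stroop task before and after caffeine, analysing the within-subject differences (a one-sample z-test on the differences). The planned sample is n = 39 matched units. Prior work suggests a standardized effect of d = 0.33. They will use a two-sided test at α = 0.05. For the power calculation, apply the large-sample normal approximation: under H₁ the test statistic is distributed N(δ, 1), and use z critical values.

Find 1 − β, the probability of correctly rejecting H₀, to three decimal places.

Noncentrality parameter: δ = d·√n = 0.33 × √39 = 2.0608
Two-sided α = 0.05 → critical value z_{0.025} = 1.960.
Power = Φ(δ − 1.960) + Φ(−δ − 1.960) = Φ(0.101) + Φ(-4.021) = 0.5402 + 0.0000 = 0.5402.

Power ≈ 0.540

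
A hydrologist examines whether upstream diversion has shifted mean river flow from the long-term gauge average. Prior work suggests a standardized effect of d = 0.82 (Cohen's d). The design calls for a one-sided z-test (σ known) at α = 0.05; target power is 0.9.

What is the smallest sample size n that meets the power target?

n = 13

Set Φ(δ − 1.645) = 0.9; then δ − 1.645 = Φ⁻¹(0.9) = 1.282, giving δ = 2.926.
δ = d·√n ⇒ n = (δ/d)² = (2.926 / 0.82)² = 12.74.
Rounding up, n = 13.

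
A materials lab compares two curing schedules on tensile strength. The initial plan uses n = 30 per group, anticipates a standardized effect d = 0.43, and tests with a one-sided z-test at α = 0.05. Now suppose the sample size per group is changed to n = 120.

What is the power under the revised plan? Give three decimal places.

With n = 120 per group: δ = d·√(n/2) = 0.43 × √(120/2) = 3.3308. Critical value z_{0.05} = 1.645.
Revised power = P(Z > 1.645 − δ) = Φ(1.686) = 0.9541.

Power ≈ 0.954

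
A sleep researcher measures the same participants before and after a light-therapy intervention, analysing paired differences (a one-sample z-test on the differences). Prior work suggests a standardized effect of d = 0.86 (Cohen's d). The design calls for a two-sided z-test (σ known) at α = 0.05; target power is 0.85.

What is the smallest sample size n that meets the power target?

n = 13

Set Φ(δ − 1.960) = 0.85; then δ − 1.960 = Φ⁻¹(0.85) = 1.036, giving δ = 2.996.
(The Φ(−δ − z_{α/2}) term is vanishingly small for δ > 0 and is dropped in the standard sample-size formula.)
δ = d·√n ⇒ n = (δ/d)² = (2.996 / 0.86)² = 12.14.
Rounding up, n = 13.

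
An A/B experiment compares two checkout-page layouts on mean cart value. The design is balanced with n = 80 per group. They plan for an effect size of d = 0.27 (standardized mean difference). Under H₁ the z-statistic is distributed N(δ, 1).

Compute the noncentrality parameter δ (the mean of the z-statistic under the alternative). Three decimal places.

δ ≈ 1.708

δ = d·√(n/2) = 0.27 × √(80/2) = 1.7076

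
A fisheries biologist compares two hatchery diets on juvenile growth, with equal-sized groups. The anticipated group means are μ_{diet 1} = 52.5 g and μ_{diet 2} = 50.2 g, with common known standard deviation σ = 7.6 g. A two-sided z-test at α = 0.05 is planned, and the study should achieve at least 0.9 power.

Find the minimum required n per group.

n = 230 per group

Standardized effect: d = |μ_{diet 1} − μ_{diet 2}| / σ = |52.5 − 50.2| / 7.6 = 0.3026
For power 0.9 need Φ(δ − z_{0.025}) = 0.9, so δ = z_{0.025} + z_{0.10} = 1.960 + 1.282 = 3.242.
(The Φ(−δ − z_{α/2}) term is vanishingly small for δ > 0 and is dropped in the standard sample-size formula.)
δ = d·√(n/2) ⇒ n = 2(δ/d)² = 2 × (3.242 / 0.3026)² = 229.46.
Rounding up, n = 230 per group.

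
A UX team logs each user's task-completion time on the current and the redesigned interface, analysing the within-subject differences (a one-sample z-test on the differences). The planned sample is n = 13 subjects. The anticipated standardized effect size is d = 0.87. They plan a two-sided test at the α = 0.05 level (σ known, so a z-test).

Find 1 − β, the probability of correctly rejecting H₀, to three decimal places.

Power ≈ 0.880

Noncentrality parameter: λ = d·√n = 0.87 × √13 = 3.1368
Critical value for a two-sided test at α = 0.05: z_{α/2} = 1.960.
Power = Φ(λ − 1.960) + Φ(−λ − 1.960) = Φ(1.177) + Φ(-5.097) = 0.8804 + 0.0000 = 0.8804.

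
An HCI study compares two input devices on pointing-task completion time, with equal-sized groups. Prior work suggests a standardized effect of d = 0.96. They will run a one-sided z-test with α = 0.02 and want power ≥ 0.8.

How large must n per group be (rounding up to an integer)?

For power 0.8 need Φ(δ − z_{0.02}) = 0.8, so δ = z_{0.02} + z_{0.20} = 2.054 + 0.842 = 2.895.
δ = d·√(n/2) ⇒ n = 2(δ/d)² = 2 × (2.895 / 0.96)² = 18.19.
Rounding up, n = 19 per group.

n = 19 per group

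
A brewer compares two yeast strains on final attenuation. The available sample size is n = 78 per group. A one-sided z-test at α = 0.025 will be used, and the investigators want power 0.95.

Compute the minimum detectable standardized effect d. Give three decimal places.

d ≈ 0.577

Required noncentrality: δ = z_{0.025} + z_{0.05} = 1.960 + 1.645 = 3.605.
δ = d·√(n/2) ⇒ d = δ/√(n/2) = 3.605/√(78/2) = 0.5772.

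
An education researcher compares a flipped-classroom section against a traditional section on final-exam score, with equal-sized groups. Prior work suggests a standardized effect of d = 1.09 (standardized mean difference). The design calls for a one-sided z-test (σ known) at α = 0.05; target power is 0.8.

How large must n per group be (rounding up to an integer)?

Set Φ(δ − 1.645) = 0.8; then δ − 1.645 = Φ⁻¹(0.8) = 0.842, giving δ = 2.486.
δ = d·√(n/2) ⇒ n = 2(δ/d)² = 2 × (2.486 / 1.09)² = 10.41.
Round up to the next whole unit.

n = 11 per group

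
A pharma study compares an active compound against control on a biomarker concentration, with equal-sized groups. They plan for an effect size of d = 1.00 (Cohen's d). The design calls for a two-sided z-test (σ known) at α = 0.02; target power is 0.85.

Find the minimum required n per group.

n = 23 per group

For power 0.85 need Φ(δ − z_{0.01}) = 0.85, so δ = z_{0.01} + z_{0.15} = 2.326 + 1.036 = 3.363.
(For δ > 0 the lower-tail rejection region contributes negligibly to power, so the one-term inversion is standard.)
δ = d·√(n/2) ⇒ n = 2(δ/d)² = 2 × (3.363 / 1.00)² = 22.62.
Rounding up, n = 23 per group.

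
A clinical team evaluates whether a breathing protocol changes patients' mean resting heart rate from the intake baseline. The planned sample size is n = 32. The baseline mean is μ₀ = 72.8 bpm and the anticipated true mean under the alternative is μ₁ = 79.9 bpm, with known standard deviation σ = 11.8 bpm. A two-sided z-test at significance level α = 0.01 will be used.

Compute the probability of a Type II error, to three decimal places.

Standardized effect: d = |μ₁ − μ₀| / σ = |79.9 − 72.8| / 11.8 = 0.6017
Noncentrality parameter: δ = d·√n = 0.6017 × √32 = 3.4037
Two-sided α = 0.01 → critical value z_{0.005} = 2.576.
Power = Φ(δ − 2.576) + Φ(−δ − 2.576) = Φ(0.828) + Φ(-5.980) = 0.7961 + 0.0000 = 0.7961.
Type II error: β = 1 − power = 1 − 0.7961 = 0.2039.

β ≈ 0.204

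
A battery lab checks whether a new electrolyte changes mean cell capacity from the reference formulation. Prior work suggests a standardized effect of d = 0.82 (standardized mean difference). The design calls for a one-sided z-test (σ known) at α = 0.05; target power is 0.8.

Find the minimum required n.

n = 10

Set Φ(δ − 1.645) = 0.8; then δ − 1.645 = Φ⁻¹(0.8) = 0.842, giving δ = 2.486.
δ = d·√n ⇒ n = (δ/d)² = (2.486 / 0.82)² = 9.19.
Round up to the next whole unit.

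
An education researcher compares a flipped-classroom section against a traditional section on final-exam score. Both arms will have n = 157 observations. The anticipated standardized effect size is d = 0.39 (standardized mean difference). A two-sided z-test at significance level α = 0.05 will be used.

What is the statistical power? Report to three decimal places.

Noncentrality parameter: δ = d·√(n/2) = 0.39 × √(157/2) = 3.4554
Critical value for a two-sided test at α = 0.05: z_{α/2} = 1.960.
Power = Φ(δ − 1.960) + Φ(−δ − 1.960) = Φ(1.495) + Φ(-5.415) = 0.9326 + 0.0000 = 0.9326.

Power ≈ 0.933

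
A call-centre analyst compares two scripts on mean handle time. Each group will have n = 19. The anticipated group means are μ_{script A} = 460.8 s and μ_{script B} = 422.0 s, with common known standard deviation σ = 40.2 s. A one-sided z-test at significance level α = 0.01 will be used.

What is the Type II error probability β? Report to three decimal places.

β ≈ 0.258

Standardized effect: d = |μ_{script A} − μ_{script B}| / σ = |460.8 − 422.0| / 40.2 = 0.9652
Noncentrality parameter: δ = d·√(n/2) = 0.9652 × √(19/2) = 2.9749
Critical value for a one-sided test at α = 0.01: z_α = 2.326.
Power = Φ(δ − 2.326) = Φ(0.649) = 0.7417.
Type II error: β = 1 − power = 1 − 0.7417 = 0.2583.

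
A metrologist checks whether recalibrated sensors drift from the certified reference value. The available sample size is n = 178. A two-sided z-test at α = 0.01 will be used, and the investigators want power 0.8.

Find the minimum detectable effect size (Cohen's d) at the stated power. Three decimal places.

d ≈ 0.256

Required noncentrality: δ = z_{0.005} + z_{0.20} = 2.576 + 0.842 = 3.417.
(The second rejection-region term Φ(−δ − z_{α/2}) is negligible and dropped.)
δ = d·√n ⇒ d = δ/√n = 3.417/√178 = 0.2561.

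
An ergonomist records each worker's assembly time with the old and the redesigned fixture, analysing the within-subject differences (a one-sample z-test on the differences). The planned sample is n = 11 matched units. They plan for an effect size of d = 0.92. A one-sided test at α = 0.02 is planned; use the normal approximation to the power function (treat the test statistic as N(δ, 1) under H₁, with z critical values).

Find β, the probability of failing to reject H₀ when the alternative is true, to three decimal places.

β ≈ 0.159

Noncentrality parameter: δ = d·√n = 0.92 × √11 = 3.0513
Critical value for a one-sided test at α = 0.02: z_α = 2.054.
Power = Φ(δ − 2.054) = Φ(0.998) = 0.8408.
Type II error: β = 1 − power = 1 − 0.8408 = 0.1592.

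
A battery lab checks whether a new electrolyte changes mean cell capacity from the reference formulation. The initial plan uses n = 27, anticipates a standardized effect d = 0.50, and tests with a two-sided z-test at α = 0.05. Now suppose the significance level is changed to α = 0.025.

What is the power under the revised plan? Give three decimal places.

δ = d·√n = 0.50 × √27 = 2.5981 (unchanged). New critical value: z_{0.0125} = 2.241.
Revised power = Φ(δ − 2.241) + Φ(−δ − 2.241) = Φ(0.357) + Φ(-4.839) = 0.6393 + 0.0000 = 0.6393.

Power ≈ 0.639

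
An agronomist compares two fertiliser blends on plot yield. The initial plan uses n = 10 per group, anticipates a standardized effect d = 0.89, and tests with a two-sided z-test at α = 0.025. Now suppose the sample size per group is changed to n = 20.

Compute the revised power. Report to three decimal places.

Power ≈ 0.717

With n = 20 per group: δ = d·√(n/2) = 0.89 × √(20/2) = 2.8144. Critical value z_{0.0125} = 2.241.
Revised power = Φ(δ − 2.241) + Φ(−δ − 2.241) = Φ(0.573) + Φ(-5.056) = 0.7167 + 0.0000 = 0.7167.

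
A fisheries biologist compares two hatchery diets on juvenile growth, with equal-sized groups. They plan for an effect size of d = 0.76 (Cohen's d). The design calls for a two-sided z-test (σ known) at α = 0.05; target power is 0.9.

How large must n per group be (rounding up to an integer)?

Set Φ(δ − 1.960) = 0.9; then δ − 1.960 = Φ⁻¹(0.9) = 1.282, giving δ = 3.242.
(Ignoring the negligible lower-tail rejection probability gives the usual closed-form inversion.)
δ = d·√(n/2) ⇒ n = 2(δ/d)² = 2 × (3.242 / 0.76)² = 36.38.
Rounding up, n = 37 per group.

n = 37 per group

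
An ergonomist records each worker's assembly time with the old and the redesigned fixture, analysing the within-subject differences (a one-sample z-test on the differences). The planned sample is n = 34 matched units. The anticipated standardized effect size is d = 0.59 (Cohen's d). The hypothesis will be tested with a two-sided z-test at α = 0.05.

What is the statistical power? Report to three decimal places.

Power ≈ 0.931

Noncentrality parameter: δ = d·√n = 0.59 × √34 = 3.4403
Two-sided α = 0.05 → critical value z_{0.025} = 1.960.
Power = Φ(δ − 1.960) + Φ(−δ − 1.960) = Φ(1.480) + Φ(-5.400) = 0.9306 + 0.0000 = 0.9306.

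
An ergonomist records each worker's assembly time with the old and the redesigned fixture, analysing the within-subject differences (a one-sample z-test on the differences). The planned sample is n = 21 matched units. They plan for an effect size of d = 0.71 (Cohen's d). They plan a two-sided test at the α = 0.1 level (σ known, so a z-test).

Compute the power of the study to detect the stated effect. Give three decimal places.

Power ≈ 0.946

Noncentrality parameter: δ = d·√n = 0.71 × √21 = 3.2536
Two-sided α = 0.1 → critical value z_{0.05} = 1.645.
Power = Φ(δ − 1.645) + Φ(−δ − 1.645) = Φ(1.609) + Φ(-4.898) = 0.9462 + 0.0000 = 0.9462.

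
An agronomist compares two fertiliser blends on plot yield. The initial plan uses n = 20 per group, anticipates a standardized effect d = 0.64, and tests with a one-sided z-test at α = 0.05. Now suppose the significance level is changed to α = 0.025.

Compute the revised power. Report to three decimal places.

δ = d·√(n/2) = 0.64 × √(20/2) = 2.0239 (unchanged). New critical value: z_{0.025} = 1.960.
Revised power = P(Z > 1.960 − δ) = Φ(0.064) = 0.5255.

Power ≈ 0.525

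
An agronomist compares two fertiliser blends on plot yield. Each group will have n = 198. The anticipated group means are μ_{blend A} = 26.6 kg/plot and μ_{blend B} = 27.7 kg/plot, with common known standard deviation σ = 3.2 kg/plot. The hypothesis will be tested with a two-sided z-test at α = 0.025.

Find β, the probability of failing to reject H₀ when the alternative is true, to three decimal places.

Standardized effect: d = |μ_{blend A} − μ_{blend B}| / σ = |26.6 − 27.7| / 3.2 = 0.3438
Noncentrality parameter: δ = d·√(n/2) = 0.3438 × √(198/2) = 3.4203
Critical value for a two-sided test at α = 0.025: z_{α/2} = 2.241.
Power = Φ(δ − 2.241) + Φ(−δ − 2.241) = Φ(1.179) + Φ(-5.662) = 0.8808 + 0.0000 = 0.8808.
Type II error: β = 1 − power = 1 − 0.8808 = 0.1192.

β ≈ 0.119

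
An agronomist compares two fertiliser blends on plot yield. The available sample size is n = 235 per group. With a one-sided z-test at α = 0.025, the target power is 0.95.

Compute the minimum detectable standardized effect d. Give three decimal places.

d ≈ 0.333

Need Φ(δ − 1.960) = 0.95, so δ = 1.960 + 1.645 = 3.605.
δ = d·√(n/2) ⇒ d = δ/√(n/2) = 3.605/√(235/2) = 0.3326.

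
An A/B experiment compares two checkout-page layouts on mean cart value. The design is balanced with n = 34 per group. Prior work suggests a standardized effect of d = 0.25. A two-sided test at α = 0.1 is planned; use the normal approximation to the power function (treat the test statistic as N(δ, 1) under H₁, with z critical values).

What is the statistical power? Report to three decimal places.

Noncentrality parameter: δ = d·√(n/2) = 0.25 × √(34/2) = 1.0308
Two-sided α = 0.1 → critical value z_{0.05} = 1.645.
Power = Φ(δ − 1.645) + Φ(−δ − 1.645) = Φ(-0.614) + Φ(-2.676) = 0.2696 + 0.0037 = 0.2733.

Power ≈ 0.273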